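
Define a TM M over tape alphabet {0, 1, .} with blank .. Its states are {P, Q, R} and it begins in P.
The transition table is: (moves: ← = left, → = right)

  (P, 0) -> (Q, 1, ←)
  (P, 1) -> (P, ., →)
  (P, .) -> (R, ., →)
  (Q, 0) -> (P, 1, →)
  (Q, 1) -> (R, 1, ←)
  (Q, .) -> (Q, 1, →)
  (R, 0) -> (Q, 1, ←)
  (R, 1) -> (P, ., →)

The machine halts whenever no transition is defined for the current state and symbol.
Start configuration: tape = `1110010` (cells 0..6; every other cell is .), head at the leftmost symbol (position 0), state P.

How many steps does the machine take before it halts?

P | [1]110010..   read 1 → write ., move →, go to P
P | .[1]10010..   read 1 → write ., move →, go to P
P | ..[1]0010..   read 1 → write ., move →, go to P
P | ...[0]010..   read 0 → write 1, move ←, go to Q
Q | ..[.]1010..   read . → write 1, move →, go to Q
Q | ..1[1]010..   read 1 → write 1, move ←, go to R
R | ..[1]1010..   read 1 → write ., move →, go to P
P | ...[1]010..   read 1 → write ., move →, go to P
P | ....[0]10..   read 0 → write 1, move ←, go to Q
Q | ...[.]110..   read . → write 1, move →, go to Q
Q | ...1[1]10..   read 1 → write 1, move ←, go to R
R | ...[1]110..   read 1 → write ., move →, go to P
P | ....[1]10..   read 1 → write ., move →, go to P
P | .....[1]0..   read 1 → write ., move →, go to P
P | ......[0]..   read 0 → write 1, move ←, go to Q
Q | .....[.]1..   read . → write 1, move →, go to Q
Q | .....1[1]..   read 1 → write 1, move ←, go to R
R | .....[1]1..   read 1 → write ., move →, go to P
P | ......[1]..   read 1 → write ., move →, go to P
P | .......[.].   read . → write ., move →, go to R
R | ........[.]
M halts after 20 transitions.

20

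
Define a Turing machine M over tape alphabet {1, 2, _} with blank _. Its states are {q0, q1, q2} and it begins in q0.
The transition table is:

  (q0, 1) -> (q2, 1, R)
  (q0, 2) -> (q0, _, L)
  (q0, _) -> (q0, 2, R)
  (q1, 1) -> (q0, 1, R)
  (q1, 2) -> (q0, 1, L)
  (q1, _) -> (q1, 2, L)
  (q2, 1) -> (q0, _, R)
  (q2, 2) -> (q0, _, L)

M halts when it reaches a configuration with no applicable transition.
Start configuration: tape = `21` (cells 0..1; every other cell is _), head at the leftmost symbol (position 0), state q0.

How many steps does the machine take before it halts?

state=q0 head=0 tape=_[2]1_   (q0,2)→(q0,_,L)
state=q0 head=-1 tape=[_]_1_   (q0,_)→(q0,2,R)
state=q0 head=0 tape=2[_]1_   (q0,_)→(q0,2,R)
state=q0 head=1 tape=22[1]_   (q0,1)→(q2,1,R)
state=q2 head=2 tape=221[_]
M halts after 4 transitions.

4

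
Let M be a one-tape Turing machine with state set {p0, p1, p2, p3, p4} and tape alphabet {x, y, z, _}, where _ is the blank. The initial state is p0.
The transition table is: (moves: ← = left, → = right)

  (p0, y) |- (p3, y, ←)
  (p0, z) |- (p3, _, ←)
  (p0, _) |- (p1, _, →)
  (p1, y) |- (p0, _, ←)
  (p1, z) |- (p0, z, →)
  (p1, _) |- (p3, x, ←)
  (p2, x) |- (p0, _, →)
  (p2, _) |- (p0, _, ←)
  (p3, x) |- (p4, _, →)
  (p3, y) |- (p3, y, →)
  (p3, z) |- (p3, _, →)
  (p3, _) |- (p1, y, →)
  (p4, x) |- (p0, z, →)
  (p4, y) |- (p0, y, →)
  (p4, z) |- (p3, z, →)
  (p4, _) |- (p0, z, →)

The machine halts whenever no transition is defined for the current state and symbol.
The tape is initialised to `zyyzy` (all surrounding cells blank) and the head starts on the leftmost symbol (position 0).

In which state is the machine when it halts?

p1

state=p0 head=0 tape=_[z]yyzy_____   (p0,z)→(p3,_,←)
state=p3 head=-1 tape=[_]_yyzy_____   (p3,_)→(p1,y,→)
state=p1 head=0 tape=y[_]yyzy_____   (p1,_)→(p3,x,←)
state=p3 head=-1 tape=[y]xyyzy_____   (p3,y)→(p3,y,→)
state=p3 head=0 tape=y[x]yyzy_____   (p3,x)→(p4,_,→)
state=p4 head=1 tape=y_[y]yzy_____   (p4,y)→(p0,y,→)
state=p0 head=2 tape=y_y[y]zy_____   (p0,y)→(p3,y,←)
state=p3 head=1 tape=y_[y]yzy_____   (p3,y)→(p3,y,→)
state=p3 head=2 tape=y_y[y]zy_____   (p3,y)→(p3,y,→)
state=p3 head=3 tape=y_yy[z]y_____   (p3,z)→(p3,_,→)
state=p3 head=4 tape=y_yy_[y]_____   (p3,y)→(p3,y,→)
state=p3 head=5 tape=y_yy_y[_]____   (p3,_)→(p1,y,→)
state=p1 head=6 tape=y_yy_yy[_]___   (p1,_)→(p3,x,←)
state=p3 head=5 tape=y_yy_y[y]x___   (p3,y)→(p3,y,→)
state=p3 head=6 tape=y_yy_yy[x]___   (p3,x)→(p4,_,→)
state=p4 head=7 tape=y_yy_yy_[_]__   (p4,_)→(p0,z,→)
state=p0 head=8 tape=y_yy_yy_z[_]_   (p0,_)→(p1,_,→)
state=p1 head=9 tape=y_yy_yy_z_[_]   (p1,_)→(p3,x,←)
state=p3 head=8 tape=y_yy_yy_z[_]x   (p3,_)→(p1,y,→)
state=p1 head=9 tape=y_yy_yy_zy[x]
No transition is defined for (p1, x); M halts in state p1.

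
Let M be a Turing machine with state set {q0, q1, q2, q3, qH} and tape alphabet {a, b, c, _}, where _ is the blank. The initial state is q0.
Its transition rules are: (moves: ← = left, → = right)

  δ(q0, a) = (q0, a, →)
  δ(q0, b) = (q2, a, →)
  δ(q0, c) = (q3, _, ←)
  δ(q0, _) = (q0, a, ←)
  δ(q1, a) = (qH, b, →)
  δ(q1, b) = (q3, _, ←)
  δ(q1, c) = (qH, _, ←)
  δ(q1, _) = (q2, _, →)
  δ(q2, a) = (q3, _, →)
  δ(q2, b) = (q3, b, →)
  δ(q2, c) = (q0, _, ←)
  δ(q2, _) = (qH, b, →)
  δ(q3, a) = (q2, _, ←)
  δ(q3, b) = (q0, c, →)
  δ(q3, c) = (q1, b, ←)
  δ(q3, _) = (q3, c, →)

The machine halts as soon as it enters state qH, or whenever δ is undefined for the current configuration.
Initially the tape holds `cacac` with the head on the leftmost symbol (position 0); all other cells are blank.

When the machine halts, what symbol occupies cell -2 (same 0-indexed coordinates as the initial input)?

state=q0 head=0 tape=__[c]acac   (q0,c)→(q3,_,←)
state=q3 head=-1 tape=_[_]_acac   (q3,_)→(q3,c,→)
state=q3 head=0 tape=_c[_]acac   (q3,_)→(q3,c,→)
state=q3 head=1 tape=_cc[a]cac   (q3,a)→(q2,_,←)
state=q2 head=0 tape=_c[c]_cac   (q2,c)→(q0,_,←)
state=q0 head=-1 tape=_[c]__cac   (q0,c)→(q3,_,←)
state=q3 head=-2 tape=[_]___cac   (q3,_)→(q3,c,→)
state=q3 head=-1 tape=c[_]__cac   (q3,_)→(q3,c,→)
state=q3 head=0 tape=cc[_]_cac   (q3,_)→(q3,c,→)
state=q3 head=1 tape=ccc[_]cac   (q3,_)→(q3,c,→)
state=q3 head=2 tape=cccc[c]ac   (q3,c)→(q1,b,←)
state=q1 head=1 tape=ccc[c]bac   (q1,c)→(qH,_,←)
state=qH head=0 tape=cc[c]_bac
Cell -2 holds c when M halts.

c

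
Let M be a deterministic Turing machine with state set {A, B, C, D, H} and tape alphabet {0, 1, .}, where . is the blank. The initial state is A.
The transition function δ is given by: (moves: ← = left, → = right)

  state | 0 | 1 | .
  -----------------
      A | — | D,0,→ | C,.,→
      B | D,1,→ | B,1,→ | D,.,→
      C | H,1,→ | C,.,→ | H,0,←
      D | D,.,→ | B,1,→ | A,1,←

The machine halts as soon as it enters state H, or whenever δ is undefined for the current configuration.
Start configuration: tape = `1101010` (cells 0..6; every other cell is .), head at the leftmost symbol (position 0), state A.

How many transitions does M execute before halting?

15

state=A head=0 tape=[1]101010....   (A,1)→(D,0,→)
state=D head=1 tape=0[1]01010....   (D,1)→(B,1,→)
state=B head=2 tape=01[0]1010....   (B,0)→(D,1,→)
state=D head=3 tape=011[1]010....   (D,1)→(B,1,→)
state=B head=4 tape=0111[0]10....   (B,0)→(D,1,→)
state=D head=5 tape=01111[1]0....   (D,1)→(B,1,→)
state=B head=6 tape=011111[0]....   (B,0)→(D,1,→)
state=D head=7 tape=0111111[.]...   (D,.)→(A,1,←)
state=A head=6 tape=011111[1]1...   (A,1)→(D,0,→)
state=D head=7 tape=0111110[1]...   (D,1)→(B,1,→)
state=B head=8 tape=01111101[.]..   (B,.)→(D,.,→)
state=D head=9 tape=01111101.[.].   (D,.)→(A,1,←)
state=A head=8 tape=01111101[.]1.   (A,.)→(C,.,→)
state=C head=9 tape=01111101.[1].   (C,1)→(C,.,→)
state=C head=10 tape=01111101..[.]   (C,.)→(H,0,←)
state=H head=9 tape=01111101.[.]0
M halts after 15 transitions.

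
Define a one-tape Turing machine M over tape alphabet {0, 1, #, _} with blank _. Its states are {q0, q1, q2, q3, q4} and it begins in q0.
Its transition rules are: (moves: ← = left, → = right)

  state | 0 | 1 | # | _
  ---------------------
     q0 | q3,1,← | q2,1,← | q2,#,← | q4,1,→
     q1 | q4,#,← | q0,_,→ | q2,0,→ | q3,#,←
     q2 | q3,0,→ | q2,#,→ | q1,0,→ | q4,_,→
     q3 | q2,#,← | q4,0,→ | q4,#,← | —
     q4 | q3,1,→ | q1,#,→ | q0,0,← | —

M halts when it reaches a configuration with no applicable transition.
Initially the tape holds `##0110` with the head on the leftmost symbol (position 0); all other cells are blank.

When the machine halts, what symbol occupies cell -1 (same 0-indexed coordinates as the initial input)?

1

q0 | _[#]#0110__   read # → write #, move ←, go to q2
q2 | [_]##0110__   read _ → write _, move →, go to q4
q4 | _[#]#0110__   read # → write 0, move ←, go to q0
q0 | [_]0#0110__   read _ → write 1, move →, go to q4
q4 | 1[0]#0110__   read 0 → write 1, move →, go to q3
q3 | 11[#]0110__   read # → write #, move ←, go to q4
q4 | 1[1]#0110__   read 1 → write #, move →, go to q1
q1 | 1#[#]0110__   read # → write 0, move →, go to q2
q2 | 1#0[0]110__   read 0 → write 0, move →, go to q3
q3 | 1#00[1]10__   read 1 → write 0, move →, go to q4
q4 | 1#000[1]0__   read 1 → write #, move →, go to q1
q1 | 1#000#[0]__   read 0 → write #, move ←, go to q4
q4 | 1#000[#]#__   read # → write 0, move ←, go to q0
q0 | 1#00[0]0#__   read 0 → write 1, move ←, go to q3
q3 | 1#0[0]10#__   read 0 → write #, move ←, go to q2
q2 | 1#[0]#10#__   read 0 → write 0, move →, go to q3
q3 | 1#0[#]10#__   read # → write #, move ←, go to q4
q4 | 1#[0]#10#__   read 0 → write 1, move →, go to q3
q3 | 1#1[#]10#__   read # → write #, move ←, go to q4
q4 | 1#[1]#10#__   read 1 → write #, move →, go to q1
q1 | 1##[#]10#__   read # → write 0, move →, go to q2
q2 | 1##0[1]0#__   read 1 → write #, move →, go to q2
q2 | 1##0#[0]#__   read 0 → write 0, move →, go to q3
q3 | 1##0#0[#]__   read # → write #, move ←, go to q4
q4 | 1##0#[0]#__   read 0 → write 1, move →, go to q3
q3 | 1##0#1[#]__   read # → write #, move ←, go to q4
q4 | 1##0#[1]#__   read 1 → write #, move →, go to q1
q1 | 1##0##[#]__   read # → write 0, move →, go to q2
q2 | 1##0##0[_]_   read _ → write _, move →, go to q4
q4 | 1##0##0_[_]
Cell -1 holds 1 when M halts.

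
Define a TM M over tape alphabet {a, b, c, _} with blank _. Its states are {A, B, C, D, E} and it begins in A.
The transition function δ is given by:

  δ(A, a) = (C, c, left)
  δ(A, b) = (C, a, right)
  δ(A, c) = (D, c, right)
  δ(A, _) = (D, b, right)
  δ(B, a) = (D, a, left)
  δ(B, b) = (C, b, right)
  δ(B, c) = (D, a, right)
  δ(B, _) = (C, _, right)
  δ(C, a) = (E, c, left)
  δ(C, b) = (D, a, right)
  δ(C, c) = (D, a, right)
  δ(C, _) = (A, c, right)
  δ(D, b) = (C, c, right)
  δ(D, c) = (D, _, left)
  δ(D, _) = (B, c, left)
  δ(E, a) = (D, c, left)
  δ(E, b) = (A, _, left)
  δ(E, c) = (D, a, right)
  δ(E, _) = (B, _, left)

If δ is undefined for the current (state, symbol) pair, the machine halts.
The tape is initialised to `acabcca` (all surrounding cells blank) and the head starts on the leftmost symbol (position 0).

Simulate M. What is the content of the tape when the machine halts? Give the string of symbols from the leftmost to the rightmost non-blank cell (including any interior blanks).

aac__abcca

A | ____[a]cabcca   read a → write c, move left, go to C
C | ___[_]ccabcca   read _ → write c, move right, go to A
A | ___c[c]cabcca   read c → write c, move right, go to D
D | ___cc[c]abcca   read c → write _, move left, go to D
D | ___c[c]_abcca   read c → write _, move left, go to D
D | ___[c]__abcca   read c → write _, move left, go to D
D | __[_]___abcca   read _ → write c, move left, go to B
B | _[_]c___abcca   read _ → write _, move right, go to C
C | __[c]___abcca   read c → write a, move right, go to D
D | __a[_]__abcca   read _ → write c, move left, go to B
B | __[a]c__abcca   read a → write a, move left, go to D
D | _[_]ac__abcca   read _ → write c, move left, go to B
B | [_]cac__abcca   read _ → write _, move right, go to C
C | _[c]ac__abcca   read c → write a, move right, go to D
D | _a[a]c__abcca
The non-blank tape span at halt is aac__abcca.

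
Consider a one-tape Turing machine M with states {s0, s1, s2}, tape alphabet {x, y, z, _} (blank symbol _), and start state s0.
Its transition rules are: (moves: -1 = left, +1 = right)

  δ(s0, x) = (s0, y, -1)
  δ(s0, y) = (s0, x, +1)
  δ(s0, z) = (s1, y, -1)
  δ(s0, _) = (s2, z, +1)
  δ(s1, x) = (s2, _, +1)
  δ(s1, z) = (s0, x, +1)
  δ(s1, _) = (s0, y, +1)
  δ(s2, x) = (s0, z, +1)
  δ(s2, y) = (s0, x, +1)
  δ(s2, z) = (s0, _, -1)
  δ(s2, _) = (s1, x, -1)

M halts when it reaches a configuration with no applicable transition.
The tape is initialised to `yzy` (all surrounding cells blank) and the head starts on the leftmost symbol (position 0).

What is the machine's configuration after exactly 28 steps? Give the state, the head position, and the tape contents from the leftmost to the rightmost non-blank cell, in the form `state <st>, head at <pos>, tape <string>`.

state=s0 head=0 tape=_[y]zy____   (s0,y)→(s0,x,+1)
state=s0 head=1 tape=_x[z]y____   (s0,z)→(s1,y,-1)
state=s1 head=0 tape=_[x]yy____   (s1,x)→(s2,_,+1)
state=s2 head=1 tape=__[y]y____   (s2,y)→(s0,x,+1)
state=s0 head=2 tape=__x[y]____   (s0,y)→(s0,x,+1)
state=s0 head=3 tape=__xx[_]___   (s0,_)→(s2,z,+1)
state=s2 head=4 tape=__xxz[_]__   (s2,_)→(s1,x,-1)
state=s1 head=3 tape=__xx[z]x__   (s1,z)→(s0,x,+1)
state=s0 head=4 tape=__xxx[x]__   (s0,x)→(s0,y,-1)
state=s0 head=3 tape=__xx[x]y__   (s0,x)→(s0,y,-1)
state=s0 head=2 tape=__x[x]yy__   (s0,x)→(s0,y,-1)
state=s0 head=1 tape=__[x]yyy__   (s0,x)→(s0,y,-1)
state=s0 head=0 tape=_[_]yyyy__   (s0,_)→(s2,z,+1)
state=s2 head=1 tape=_z[y]yyy__   (s2,y)→(s0,x,+1)
state=s0 head=2 tape=_zx[y]yy__   (s0,y)→(s0,x,+1)
state=s0 head=3 tape=_zxx[y]y__   (s0,y)→(s0,x,+1)
state=s0 head=4 tape=_zxxx[y]__   (s0,y)→(s0,x,+1)
state=s0 head=5 tape=_zxxxx[_]_   (s0,_)→(s2,z,+1)
state=s2 head=6 tape=_zxxxxz[_]   (s2,_)→(s1,x,-1)
state=s1 head=5 tape=_zxxxx[z]x   (s1,z)→(s0,x,+1)
state=s0 head=6 tape=_zxxxxx[x]   (s0,x)→(s0,y,-1)
state=s0 head=5 tape=_zxxxx[x]y   (s0,x)→(s0,y,-1)
state=s0 head=4 tape=_zxxx[x]yy   (s0,x)→(s0,y,-1)
state=s0 head=3 tape=_zxx[x]yyy   (s0,x)→(s0,y,-1)
state=s0 head=2 tape=_zx[x]yyyy   (s0,x)→(s0,y,-1)
state=s0 head=1 tape=_z[x]yyyyy   (s0,x)→(s0,y,-1)
state=s0 head=0 tape=_[z]yyyyyy   (s0,z)→(s1,y,-1)
state=s1 head=-1 tape=[_]yyyyyyy   (s1,_)→(s0,y,+1)
state=s0 head=0 tape=y[y]yyyyyy
After 28 steps: state s0, head at 0, tape yyyyyyyy.

state s0, head at 0, tape yyyyyyyy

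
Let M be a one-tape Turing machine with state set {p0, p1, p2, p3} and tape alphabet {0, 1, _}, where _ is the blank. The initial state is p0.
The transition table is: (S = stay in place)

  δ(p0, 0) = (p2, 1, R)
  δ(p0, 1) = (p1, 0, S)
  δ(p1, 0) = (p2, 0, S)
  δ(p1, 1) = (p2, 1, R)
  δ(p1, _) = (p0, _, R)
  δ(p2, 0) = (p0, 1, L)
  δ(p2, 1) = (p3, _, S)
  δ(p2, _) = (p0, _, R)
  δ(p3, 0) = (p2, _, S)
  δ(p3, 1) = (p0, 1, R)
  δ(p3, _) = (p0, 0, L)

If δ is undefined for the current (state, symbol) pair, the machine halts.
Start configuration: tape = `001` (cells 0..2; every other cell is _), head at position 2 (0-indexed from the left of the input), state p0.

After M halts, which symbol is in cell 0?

1

p0 | _00[1]   read 1 → write 0, move S, go to p1
p1 | _00[0]   read 0 → write 0, move S, go to p2
p2 | _00[0]   read 0 → write 1, move L, go to p0
p0 | _0[0]1   read 0 → write 1, move R, go to p2
p2 | _01[1]   read 1 → write _, move S, go to p3
p3 | _01[_]   read _ → write 0, move L, go to p0
p0 | _0[1]0   read 1 → write 0, move S, go to p1
p1 | _0[0]0   read 0 → write 0, move S, go to p2
p2 | _0[0]0   read 0 → write 1, move L, go to p0
p0 | _[0]10   read 0 → write 1, move R, go to p2
p2 | _1[1]0   read 1 → write _, move S, go to p3
p3 | _1[_]0   read _ → write 0, move L, go to p0
p0 | _[1]00   read 1 → write 0, move S, go to p1
p1 | _[0]00   read 0 → write 0, move S, go to p2
p2 | _[0]00   read 0 → write 1, move L, go to p0
p0 | [_]100
Cell 0 holds 1 when M halts.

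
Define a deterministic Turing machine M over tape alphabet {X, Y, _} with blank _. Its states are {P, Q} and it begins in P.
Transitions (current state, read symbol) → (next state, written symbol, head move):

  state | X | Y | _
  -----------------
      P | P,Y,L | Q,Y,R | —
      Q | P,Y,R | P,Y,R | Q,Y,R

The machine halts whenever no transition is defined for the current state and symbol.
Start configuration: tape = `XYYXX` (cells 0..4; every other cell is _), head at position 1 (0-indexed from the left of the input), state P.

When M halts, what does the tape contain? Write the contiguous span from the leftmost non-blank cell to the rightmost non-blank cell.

state=P head=1 tape=X[Y]YXX_   (P,Y)→(Q,Y,R)
state=Q head=2 tape=XY[Y]XX_   (Q,Y)→(P,Y,R)
state=P head=3 tape=XYY[X]X_   (P,X)→(P,Y,L)
state=P head=2 tape=XY[Y]YX_   (P,Y)→(Q,Y,R)
state=Q head=3 tape=XYY[Y]X_   (Q,Y)→(P,Y,R)
state=P head=4 tape=XYYY[X]_   (P,X)→(P,Y,L)
state=P head=3 tape=XYY[Y]Y_   (P,Y)→(Q,Y,R)
state=Q head=4 tape=XYYY[Y]_   (Q,Y)→(P,Y,R)
state=P head=5 tape=XYYYY[_]
The non-blank tape span at halt is XYYYY.

XYYYY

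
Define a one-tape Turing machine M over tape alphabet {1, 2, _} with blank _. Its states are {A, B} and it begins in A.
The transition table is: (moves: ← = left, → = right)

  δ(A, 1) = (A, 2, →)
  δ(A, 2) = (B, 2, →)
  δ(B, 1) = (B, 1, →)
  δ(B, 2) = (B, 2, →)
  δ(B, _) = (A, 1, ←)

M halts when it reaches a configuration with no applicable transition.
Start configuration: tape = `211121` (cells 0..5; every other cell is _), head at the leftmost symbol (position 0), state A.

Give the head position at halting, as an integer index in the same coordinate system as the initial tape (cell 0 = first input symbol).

7

state=A head=0 tape=[2]11121__   (A,2)→(B,2,→)
state=B head=1 tape=2[1]1121__   (B,1)→(B,1,→)
state=B head=2 tape=21[1]121__   (B,1)→(B,1,→)
state=B head=3 tape=211[1]21__   (B,1)→(B,1,→)
state=B head=4 tape=2111[2]1__   (B,2)→(B,2,→)
state=B head=5 tape=21112[1]__   (B,1)→(B,1,→)
state=B head=6 tape=211121[_]_   (B,_)→(A,1,←)
state=A head=5 tape=21112[1]1_   (A,1)→(A,2,→)
state=A head=6 tape=211122[1]_   (A,1)→(A,2,→)
state=A head=7 tape=2111222[_]
At halt the head is at cell 7.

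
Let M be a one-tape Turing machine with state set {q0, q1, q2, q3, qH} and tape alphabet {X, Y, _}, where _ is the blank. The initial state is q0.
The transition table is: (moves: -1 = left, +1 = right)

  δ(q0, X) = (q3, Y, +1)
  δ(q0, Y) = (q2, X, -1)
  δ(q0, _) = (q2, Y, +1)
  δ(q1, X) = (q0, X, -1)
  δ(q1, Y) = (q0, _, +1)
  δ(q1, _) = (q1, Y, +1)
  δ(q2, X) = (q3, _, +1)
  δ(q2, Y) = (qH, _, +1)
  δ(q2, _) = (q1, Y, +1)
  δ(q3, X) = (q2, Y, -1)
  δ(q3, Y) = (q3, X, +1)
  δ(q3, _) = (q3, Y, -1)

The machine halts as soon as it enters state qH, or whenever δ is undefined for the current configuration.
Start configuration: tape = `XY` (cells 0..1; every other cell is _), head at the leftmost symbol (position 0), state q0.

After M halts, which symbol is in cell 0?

state=q0 head=0 tape=[X]Y_   (q0,X)→(q3,Y,+1)
state=q3 head=1 tape=Y[Y]_   (q3,Y)→(q3,X,+1)
state=q3 head=2 tape=YX[_]   (q3,_)→(q3,Y,-1)
state=q3 head=1 tape=Y[X]Y   (q3,X)→(q2,Y,-1)
state=q2 head=0 tape=[Y]YY   (q2,Y)→(qH,_,+1)
state=qH head=1 tape=_[Y]Y
Cell 0 holds _ when M halts.

_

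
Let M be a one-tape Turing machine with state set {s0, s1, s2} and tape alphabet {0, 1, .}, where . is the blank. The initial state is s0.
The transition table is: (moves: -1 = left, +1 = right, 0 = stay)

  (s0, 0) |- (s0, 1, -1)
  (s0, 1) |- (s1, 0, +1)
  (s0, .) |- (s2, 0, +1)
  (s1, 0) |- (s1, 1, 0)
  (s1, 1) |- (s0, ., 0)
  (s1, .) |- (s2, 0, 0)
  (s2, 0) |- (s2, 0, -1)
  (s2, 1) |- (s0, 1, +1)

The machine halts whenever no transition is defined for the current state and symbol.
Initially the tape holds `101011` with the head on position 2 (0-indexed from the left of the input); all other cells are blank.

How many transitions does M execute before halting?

s0 | .10[1]011.   read 1 → write 0, move +1, go to s1
s1 | .100[0]11.   read 0 → write 1, move 0, go to s1
s1 | .100[1]11.   read 1 → write ., move 0, go to s0
s0 | .100[.]11.   read . → write 0, move +1, go to s2
s2 | .1000[1]1.   read 1 → write 1, move +1, go to s0
s0 | .10001[1].   read 1 → write 0, move +1, go to s1
s1 | .100010[.]   read . → write 0, move 0, go to s2
s2 | .100010[0]   read 0 → write 0, move -1, go to s2
s2 | .10001[0]0   read 0 → write 0, move -1, go to s2
s2 | .1000[1]00   read 1 → write 1, move +1, go to s0
s0 | .10001[0]0   read 0 → write 1, move -1, go to s0
s0 | .1000[1]10   read 1 → write 0, move +1, go to s1
s1 | .10000[1]0   read 1 → write ., move 0, go to s0
s0 | .10000[.]0   read . → write 0, move +1, go to s2
s2 | .100000[0]   read 0 → write 0, move -1, go to s2
s2 | .10000[0]0   read 0 → write 0, move -1, go to s2
s2 | .1000[0]00   read 0 → write 0, move -1, go to s2
s2 | .100[0]000   read 0 → write 0, move -1, go to s2
s2 | .10[0]0000   read 0 → write 0, move -1, go to s2
s2 | .1[0]00000   read 0 → write 0, move -1, go to s2
s2 | .[1]000000   read 1 → write 1, move +1, go to s0
s0 | .1[0]00000   read 0 → write 1, move -1, go to s0
s0 | .[1]100000   read 1 → write 0, move +1, go to s1
s1 | .0[1]00000   read 1 → write ., move 0, go to s0
s0 | .0[.]00000   read . → write 0, move +1, go to s2
s2 | .00[0]0000   read 0 → write 0, move -1, go to s2
s2 | .0[0]00000   read 0 → write 0, move -1, go to s2
s2 | .[0]000000   read 0 → write 0, move -1, go to s2
s2 | [.]0000000
M halts after 28 transitions.

28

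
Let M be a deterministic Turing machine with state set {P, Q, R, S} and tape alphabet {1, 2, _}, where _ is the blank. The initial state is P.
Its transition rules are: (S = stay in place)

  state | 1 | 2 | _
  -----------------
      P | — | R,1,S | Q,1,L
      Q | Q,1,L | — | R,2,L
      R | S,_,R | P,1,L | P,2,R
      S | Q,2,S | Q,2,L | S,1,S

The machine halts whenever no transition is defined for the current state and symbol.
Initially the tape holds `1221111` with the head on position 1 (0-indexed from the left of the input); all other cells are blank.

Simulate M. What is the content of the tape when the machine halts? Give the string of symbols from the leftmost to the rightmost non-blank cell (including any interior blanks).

P | ____1[2]21111   read 2 → write 1, move S, go to R
R | ____1[1]21111   read 1 → write _, move R, go to S
S | ____1_[2]1111   read 2 → write 2, move L, go to Q
Q | ____1[_]21111   read _ → write 2, move L, go to R
R | ____[1]221111   read 1 → write _, move R, go to S
S | _____[2]21111   read 2 → write 2, move L, go to Q
Q | ____[_]221111   read _ → write 2, move L, go to R
R | ___[_]2221111   read _ → write 2, move R, go to P
P | ___2[2]221111   read 2 → write 1, move S, go to R
R | ___2[1]221111   read 1 → write _, move R, go to S
S | ___2_[2]21111   read 2 → write 2, move L, go to Q
Q | ___2[_]221111   read _ → write 2, move L, go to R
R | ___[2]2221111   read 2 → write 1, move L, go to P
P | __[_]12221111   read _ → write 1, move L, go to Q
Q | _[_]112221111   read _ → write 2, move L, go to R
R | [_]2112221111   read _ → write 2, move R, go to P
P | 2[2]112221111   read 2 → write 1, move S, go to R
R | 2[1]112221111   read 1 → write _, move R, go to S
S | 2_[1]12221111   read 1 → write 2, move S, go to Q
Q | 2_[2]12221111
The non-blank tape span at halt is 2_212221111.

2_212221111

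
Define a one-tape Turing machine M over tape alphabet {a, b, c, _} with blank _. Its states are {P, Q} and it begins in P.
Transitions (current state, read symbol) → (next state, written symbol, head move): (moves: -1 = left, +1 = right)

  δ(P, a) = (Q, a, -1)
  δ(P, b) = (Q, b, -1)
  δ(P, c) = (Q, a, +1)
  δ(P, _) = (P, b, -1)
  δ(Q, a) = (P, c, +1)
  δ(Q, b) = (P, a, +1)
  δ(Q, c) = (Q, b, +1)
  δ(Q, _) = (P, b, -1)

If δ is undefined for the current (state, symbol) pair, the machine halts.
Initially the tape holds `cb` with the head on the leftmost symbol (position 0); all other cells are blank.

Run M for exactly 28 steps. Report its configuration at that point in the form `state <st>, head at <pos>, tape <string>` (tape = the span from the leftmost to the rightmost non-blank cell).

state=P head=0 tape=[c]b___   (P,c)→(Q,a,+1)
state=Q head=1 tape=a[b]___   (Q,b)→(P,a,+1)
state=P head=2 tape=aa[_]__   (P,_)→(P,b,-1)
state=P head=1 tape=a[a]b__   (P,a)→(Q,a,-1)
state=Q head=0 tape=[a]ab__   (Q,a)→(P,c,+1)
state=P head=1 tape=c[a]b__   (P,a)→(Q,a,-1)
state=Q head=0 tape=[c]ab__   (Q,c)→(Q,b,+1)
state=Q head=1 tape=b[a]b__   (Q,a)→(P,c,+1)
state=P head=2 tape=bc[b]__   (P,b)→(Q,b,-1)
state=Q head=1 tape=b[c]b__   (Q,c)→(Q,b,+1)
state=Q head=2 tape=bb[b]__   (Q,b)→(P,a,+1)
state=P head=3 tape=bba[_]_   (P,_)→(P,b,-1)
state=P head=2 tape=bb[a]b_   (P,a)→(Q,a,-1)
state=Q head=1 tape=b[b]ab_   (Q,b)→(P,a,+1)
state=P head=2 tape=ba[a]b_   (P,a)→(Q,a,-1)
state=Q head=1 tape=b[a]ab_   (Q,a)→(P,c,+1)
state=P head=2 tape=bc[a]b_   (P,a)→(Q,a,-1)
state=Q head=1 tape=b[c]ab_   (Q,c)→(Q,b,+1)
state=Q head=2 tape=bb[a]b_   (Q,a)→(P,c,+1)
state=P head=3 tape=bbc[b]_   (P,b)→(Q,b,-1)
state=Q head=2 tape=bb[c]b_   (Q,c)→(Q,b,+1)
state=Q head=3 tape=bbb[b]_   (Q,b)→(P,a,+1)
state=P head=4 tape=bbba[_]   (P,_)→(P,b,-1)
state=P head=3 tape=bbb[a]b   (P,a)→(Q,a,-1)
state=Q head=2 tape=bb[b]ab   (Q,b)→(P,a,+1)
state=P head=3 tape=bba[a]b   (P,a)→(Q,a,-1)
state=Q head=2 tape=bb[a]ab   (Q,a)→(P,c,+1)
state=P head=3 tape=bbc[a]b   (P,a)→(Q,a,-1)
state=Q head=2 tape=bb[c]ab
After 28 steps: state Q, head at 2, tape bbcab.

state Q, head at 2, tape bbcab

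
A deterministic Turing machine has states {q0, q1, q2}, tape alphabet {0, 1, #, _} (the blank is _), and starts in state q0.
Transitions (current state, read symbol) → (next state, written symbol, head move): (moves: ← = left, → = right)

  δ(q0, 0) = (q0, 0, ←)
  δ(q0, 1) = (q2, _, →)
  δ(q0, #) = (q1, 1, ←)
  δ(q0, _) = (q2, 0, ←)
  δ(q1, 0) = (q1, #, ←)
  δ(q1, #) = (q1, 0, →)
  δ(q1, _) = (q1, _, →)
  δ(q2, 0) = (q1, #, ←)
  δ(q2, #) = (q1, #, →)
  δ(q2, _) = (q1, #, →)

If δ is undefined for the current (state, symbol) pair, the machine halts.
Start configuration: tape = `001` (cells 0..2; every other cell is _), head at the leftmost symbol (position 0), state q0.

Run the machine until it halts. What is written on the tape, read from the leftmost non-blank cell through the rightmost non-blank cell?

00001

state=q0 head=0 tape=___[0]01   (q0,0)→(q0,0,←)
state=q0 head=-1 tape=__[_]001   (q0,_)→(q2,0,←)
state=q2 head=-2 tape=_[_]0001   (q2,_)→(q1,#,→)
state=q1 head=-1 tape=_#[0]001   (q1,0)→(q1,#,←)
state=q1 head=-2 tape=_[#]#001   (q1,#)→(q1,0,→)
state=q1 head=-1 tape=_0[#]001   (q1,#)→(q1,0,→)
state=q1 head=0 tape=_00[0]01   (q1,0)→(q1,#,←)
state=q1 head=-1 tape=_0[0]#01   (q1,0)→(q1,#,←)
state=q1 head=-2 tape=_[0]##01   (q1,0)→(q1,#,←)
state=q1 head=-3 tape=[_]###01   (q1,_)→(q1,_,→)
state=q1 head=-2 tape=_[#]##01   (q1,#)→(q1,0,→)
state=q1 head=-1 tape=_0[#]#01   (q1,#)→(q1,0,→)
state=q1 head=0 tape=_00[#]01   (q1,#)→(q1,0,→)
state=q1 head=1 tape=_000[0]1   (q1,0)→(q1,#,←)
state=q1 head=0 tape=_00[0]#1   (q1,0)→(q1,#,←)
state=q1 head=-1 tape=_0[0]##1   (q1,0)→(q1,#,←)
state=q1 head=-2 tape=_[0]###1   (q1,0)→(q1,#,←)
state=q1 head=-3 tape=[_]####1   (q1,_)→(q1,_,→)
state=q1 head=-2 tape=_[#]###1   (q1,#)→(q1,0,→)
state=q1 head=-1 tape=_0[#]##1   (q1,#)→(q1,0,→)
state=q1 head=0 tape=_00[#]#1   (q1,#)→(q1,0,→)
state=q1 head=1 tape=_000[#]1   (q1,#)→(q1,0,→)
state=q1 head=2 tape=_0000[1]
The non-blank tape span at halt is 00001.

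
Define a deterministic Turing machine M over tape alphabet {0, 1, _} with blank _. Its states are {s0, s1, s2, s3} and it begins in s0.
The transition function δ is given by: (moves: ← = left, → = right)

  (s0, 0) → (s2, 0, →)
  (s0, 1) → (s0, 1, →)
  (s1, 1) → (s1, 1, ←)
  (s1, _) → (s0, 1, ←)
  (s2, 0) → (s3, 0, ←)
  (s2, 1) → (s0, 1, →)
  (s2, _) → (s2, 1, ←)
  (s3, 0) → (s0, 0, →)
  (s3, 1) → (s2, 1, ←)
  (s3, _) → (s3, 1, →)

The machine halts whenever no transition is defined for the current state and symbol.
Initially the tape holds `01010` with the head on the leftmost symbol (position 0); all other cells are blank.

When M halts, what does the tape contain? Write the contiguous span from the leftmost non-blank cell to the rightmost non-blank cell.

1010101

state=s0 head=0 tape=_[0]1010__   (s0,0)→(s2,0,→)
state=s2 head=1 tape=_0[1]010__   (s2,1)→(s0,1,→)
state=s0 head=2 tape=_01[0]10__   (s0,0)→(s2,0,→)
state=s2 head=3 tape=_010[1]0__   (s2,1)→(s0,1,→)
state=s0 head=4 tape=_0101[0]__   (s0,0)→(s2,0,→)
state=s2 head=5 tape=_01010[_]_   (s2,_)→(s2,1,←)
state=s2 head=4 tape=_0101[0]1_   (s2,0)→(s3,0,←)
state=s3 head=3 tape=_010[1]01_   (s3,1)→(s2,1,←)
state=s2 head=2 tape=_01[0]101_   (s2,0)→(s3,0,←)
state=s3 head=1 tape=_0[1]0101_   (s3,1)→(s2,1,←)
state=s2 head=0 tape=_[0]10101_   (s2,0)→(s3,0,←)
state=s3 head=-1 tape=[_]010101_   (s3,_)→(s3,1,→)
state=s3 head=0 tape=1[0]10101_   (s3,0)→(s0,0,→)
state=s0 head=1 tape=10[1]0101_   (s0,1)→(s0,1,→)
state=s0 head=2 tape=101[0]101_   (s0,0)→(s2,0,→)
state=s2 head=3 tape=1010[1]01_   (s2,1)→(s0,1,→)
state=s0 head=4 tape=10101[0]1_   (s0,0)→(s2,0,→)
state=s2 head=5 tape=101010[1]_   (s2,1)→(s0,1,→)
state=s0 head=6 tape=1010101[_]
The non-blank tape span at halt is 1010101.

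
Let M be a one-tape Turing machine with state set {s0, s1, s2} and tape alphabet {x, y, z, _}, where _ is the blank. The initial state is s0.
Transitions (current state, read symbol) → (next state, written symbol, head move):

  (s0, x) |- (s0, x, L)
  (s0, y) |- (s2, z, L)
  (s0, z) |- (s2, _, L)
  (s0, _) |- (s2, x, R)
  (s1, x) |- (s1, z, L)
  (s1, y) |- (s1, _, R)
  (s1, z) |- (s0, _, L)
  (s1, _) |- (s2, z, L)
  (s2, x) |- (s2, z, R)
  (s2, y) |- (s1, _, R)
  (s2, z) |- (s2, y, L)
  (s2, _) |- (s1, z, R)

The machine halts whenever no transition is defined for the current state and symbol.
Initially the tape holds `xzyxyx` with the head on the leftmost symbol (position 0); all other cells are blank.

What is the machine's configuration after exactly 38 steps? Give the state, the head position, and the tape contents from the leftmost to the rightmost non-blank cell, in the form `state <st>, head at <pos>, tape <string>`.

s0 | __[x]zyxyx   read x → write x, move L, go to s0
s0 | _[_]xzyxyx   read _ → write x, move R, go to s2
s2 | _x[x]zyxyx   read x → write z, move R, go to s2
s2 | _xz[z]yxyx   read z → write y, move L, go to s2
s2 | _x[z]yyxyx   read z → write y, move L, go to s2
s2 | _[x]yyyxyx   read x → write z, move R, go to s2
s2 | _z[y]yyxyx   read y → write _, move R, go to s1
s1 | _z_[y]yxyx   read y → write _, move R, go to s1
s1 | _z__[y]xyx   read y → write _, move R, go to s1
s1 | _z___[x]yx   read x → write z, move L, go to s1
s1 | _z__[_]zyx   read _ → write z, move L, go to s2
s2 | _z_[_]zzyx   read _ → write z, move R, go to s1
s1 | _z_z[z]zyx   read z → write _, move L, go to s0
s0 | _z_[z]_zyx   read z → write _, move L, go to s2
s2 | _z[_]__zyx   read _ → write z, move R, go to s1
s1 | _zz[_]_zyx   read _ → write z, move L, go to s2
s2 | _z[z]z_zyx   read z → write y, move L, go to s2
s2 | _[z]yz_zyx   read z → write y, move L, go to s2
s2 | [_]yyz_zyx   read _ → write z, move R, go to s1
s1 | z[y]yz_zyx   read y → write _, move R, go to s1
s1 | z_[y]z_zyx   read y → write _, move R, go to s1
s1 | z__[z]_zyx   read z → write _, move L, go to s0
s0 | z_[_]__zyx   read _ → write x, move R, go to s2
s2 | z_x[_]_zyx   read _ → write z, move R, go to s1
s1 | z_xz[_]zyx   read _ → write z, move L, go to s2
s2 | z_x[z]zzyx   read z → write y, move L, go to s2
s2 | z_[x]yzzyx   read x → write z, move R, go to s2
s2 | z_z[y]zzyx   read y → write _, move R, go to s1
s1 | z_z_[z]zyx   read z → write _, move L, go to s0
s0 | z_z[_]_zyx   read _ → write x, move R, go to s2
s2 | z_zx[_]zyx   read _ → write z, move R, go to s1
s1 | z_zxz[z]yx   read z → write _, move L, go to s0
s0 | z_zx[z]_yx   read z → write _, move L, go to s2
s2 | z_z[x]__yx   read x → write z, move R, go to s2
s2 | z_zz[_]_yx   read _ → write z, move R, go to s1
s1 | z_zzz[_]yx   read _ → write z, move L, go to s2
s2 | z_zz[z]zyx   read z → write y, move L, go to s2
s2 | z_z[z]yzyx   read z → write y, move L, go to s2
s2 | z_[z]yyzyx
After 38 steps: state s2, head at 0, tape z_zyyzyx.

state s2, head at 0, tape z_zyyzyx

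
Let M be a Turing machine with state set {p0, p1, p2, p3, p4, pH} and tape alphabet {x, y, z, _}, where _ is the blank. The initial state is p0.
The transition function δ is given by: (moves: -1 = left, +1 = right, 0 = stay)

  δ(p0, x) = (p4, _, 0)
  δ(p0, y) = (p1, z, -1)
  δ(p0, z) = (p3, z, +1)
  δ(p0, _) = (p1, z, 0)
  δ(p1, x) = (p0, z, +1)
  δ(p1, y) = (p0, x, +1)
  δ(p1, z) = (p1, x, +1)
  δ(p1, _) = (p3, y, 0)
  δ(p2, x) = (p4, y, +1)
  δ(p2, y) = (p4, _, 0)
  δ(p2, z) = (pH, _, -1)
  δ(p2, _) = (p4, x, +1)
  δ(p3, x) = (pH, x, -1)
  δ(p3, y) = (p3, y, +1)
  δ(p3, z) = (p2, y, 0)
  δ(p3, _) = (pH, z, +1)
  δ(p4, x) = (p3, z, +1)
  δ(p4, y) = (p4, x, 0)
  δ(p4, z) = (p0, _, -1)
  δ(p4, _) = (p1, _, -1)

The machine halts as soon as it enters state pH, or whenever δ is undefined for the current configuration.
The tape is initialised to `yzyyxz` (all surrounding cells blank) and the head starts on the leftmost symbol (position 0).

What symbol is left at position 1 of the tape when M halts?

p0 | _[y]zyyxz   read y → write z, move -1, go to p1
p1 | [_]zzyyxz   read _ → write y, move 0, go to p3
p3 | [y]zzyyxz   read y → write y, move +1, go to p3
p3 | y[z]zyyxz   read z → write y, move 0, go to p2
p2 | y[y]zyyxz   read y → write _, move 0, go to p4
p4 | y[_]zyyxz   read _ → write _, move -1, go to p1
p1 | [y]_zyyxz   read y → write x, move +1, go to p0
p0 | x[_]zyyxz   read _ → write z, move 0, go to p1
p1 | x[z]zyyxz   read z → write x, move +1, go to p1
p1 | xx[z]yyxz   read z → write x, move +1, go to p1
p1 | xxx[y]yxz   read y → write x, move +1, go to p0
p0 | xxxx[y]xz   read y → write z, move -1, go to p1
p1 | xxx[x]zxz   read x → write z, move +1, go to p0
p0 | xxxz[z]xz   read z → write z, move +1, go to p3
p3 | xxxzz[x]z   read x → write x, move -1, go to pH
pH | xxxz[z]xz
Cell 1 holds x when M halts.

x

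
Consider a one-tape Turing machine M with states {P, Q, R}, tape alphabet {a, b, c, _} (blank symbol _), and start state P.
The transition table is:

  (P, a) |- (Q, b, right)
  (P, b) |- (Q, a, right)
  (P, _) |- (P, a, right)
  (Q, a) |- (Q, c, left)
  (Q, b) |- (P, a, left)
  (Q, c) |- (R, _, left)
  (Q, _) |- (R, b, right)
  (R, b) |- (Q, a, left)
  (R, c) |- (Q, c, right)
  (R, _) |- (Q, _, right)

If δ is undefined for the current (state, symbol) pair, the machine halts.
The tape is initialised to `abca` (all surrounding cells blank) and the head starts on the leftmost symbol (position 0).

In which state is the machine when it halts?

P | __[a]bca   read a → write b, move right, go to Q
Q | __b[b]ca   read b → write a, move left, go to P
P | __[b]aca   read b → write a, move right, go to Q
Q | __a[a]ca   read a → write c, move left, go to Q
Q | __[a]cca   read a → write c, move left, go to Q
Q | _[_]ccca   read _ → write b, move right, go to R
R | _b[c]cca   read c → write c, move right, go to Q
Q | _bc[c]ca   read c → write _, move left, go to R
R | _b[c]_ca   read c → write c, move right, go to Q
Q | _bc[_]ca   read _ → write b, move right, go to R
R | _bcb[c]a   read c → write c, move right, go to Q
Q | _bcbc[a]   read a → write c, move left, go to Q
Q | _bcb[c]c   read c → write _, move left, go to R
R | _bc[b]_c   read b → write a, move left, go to Q
Q | _b[c]a_c   read c → write _, move left, go to R
R | _[b]_a_c   read b → write a, move left, go to Q
Q | [_]a_a_c   read _ → write b, move right, go to R
R | b[a]_a_c
No transition is defined for (R, a); M halts in state R.

R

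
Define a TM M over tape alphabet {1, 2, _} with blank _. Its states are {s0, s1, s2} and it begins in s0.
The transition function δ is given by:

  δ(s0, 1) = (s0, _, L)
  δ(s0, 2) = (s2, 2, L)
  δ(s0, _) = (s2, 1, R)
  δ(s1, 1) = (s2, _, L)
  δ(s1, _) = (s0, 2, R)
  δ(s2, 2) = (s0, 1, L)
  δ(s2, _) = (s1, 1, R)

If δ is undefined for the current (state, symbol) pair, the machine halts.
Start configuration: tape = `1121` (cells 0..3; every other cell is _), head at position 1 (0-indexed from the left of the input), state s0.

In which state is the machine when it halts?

state=s0 head=1 tape=__1[1]21   (s0,1)→(s0,_,L)
state=s0 head=0 tape=__[1]_21   (s0,1)→(s0,_,L)
state=s0 head=-1 tape=_[_]__21   (s0,_)→(s2,1,R)
state=s2 head=0 tape=_1[_]_21   (s2,_)→(s1,1,R)
state=s1 head=1 tape=_11[_]21   (s1,_)→(s0,2,R)
state=s0 head=2 tape=_112[2]1   (s0,2)→(s2,2,L)
state=s2 head=1 tape=_11[2]21   (s2,2)→(s0,1,L)
state=s0 head=0 tape=_1[1]121   (s0,1)→(s0,_,L)
state=s0 head=-1 tape=_[1]_121   (s0,1)→(s0,_,L)
state=s0 head=-2 tape=[_]__121   (s0,_)→(s2,1,R)
state=s2 head=-1 tape=1[_]_121   (s2,_)→(s1,1,R)
state=s1 head=0 tape=11[_]121   (s1,_)→(s0,2,R)
state=s0 head=1 tape=112[1]21   (s0,1)→(s0,_,L)
state=s0 head=0 tape=11[2]_21   (s0,2)→(s2,2,L)
state=s2 head=-1 tape=1[1]2_21
No transition is defined for (s2, 1); M halts in state s2.

s2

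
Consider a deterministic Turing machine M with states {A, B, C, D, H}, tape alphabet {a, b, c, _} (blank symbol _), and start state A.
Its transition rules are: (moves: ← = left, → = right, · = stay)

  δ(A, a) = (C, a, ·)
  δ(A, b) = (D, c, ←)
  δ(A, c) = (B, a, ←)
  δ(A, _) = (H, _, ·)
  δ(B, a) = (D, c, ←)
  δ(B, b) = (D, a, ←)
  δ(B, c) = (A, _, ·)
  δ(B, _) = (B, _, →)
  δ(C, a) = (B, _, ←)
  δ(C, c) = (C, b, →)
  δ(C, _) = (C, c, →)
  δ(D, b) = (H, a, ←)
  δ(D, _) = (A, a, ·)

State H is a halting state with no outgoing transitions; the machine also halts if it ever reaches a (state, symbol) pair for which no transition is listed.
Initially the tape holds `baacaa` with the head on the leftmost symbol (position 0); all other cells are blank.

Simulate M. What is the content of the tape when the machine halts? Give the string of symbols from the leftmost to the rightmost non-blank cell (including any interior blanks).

aacaa

state=A head=0 tape=__[b]aacaa   (A,b)→(D,c,←)
state=D head=-1 tape=_[_]caacaa   (D,_)→(A,a,·)
state=A head=-1 tape=_[a]caacaa   (A,a)→(C,a,·)
state=C head=-1 tape=_[a]caacaa   (C,a)→(B,_,←)
state=B head=-2 tape=[_]_caacaa   (B,_)→(B,_,→)
state=B head=-1 tape=_[_]caacaa   (B,_)→(B,_,→)
state=B head=0 tape=__[c]aacaa   (B,c)→(A,_,·)
state=A head=0 tape=__[_]aacaa   (A,_)→(H,_,·)
state=H head=0 tape=__[_]aacaa
The non-blank tape span at halt is aacaa.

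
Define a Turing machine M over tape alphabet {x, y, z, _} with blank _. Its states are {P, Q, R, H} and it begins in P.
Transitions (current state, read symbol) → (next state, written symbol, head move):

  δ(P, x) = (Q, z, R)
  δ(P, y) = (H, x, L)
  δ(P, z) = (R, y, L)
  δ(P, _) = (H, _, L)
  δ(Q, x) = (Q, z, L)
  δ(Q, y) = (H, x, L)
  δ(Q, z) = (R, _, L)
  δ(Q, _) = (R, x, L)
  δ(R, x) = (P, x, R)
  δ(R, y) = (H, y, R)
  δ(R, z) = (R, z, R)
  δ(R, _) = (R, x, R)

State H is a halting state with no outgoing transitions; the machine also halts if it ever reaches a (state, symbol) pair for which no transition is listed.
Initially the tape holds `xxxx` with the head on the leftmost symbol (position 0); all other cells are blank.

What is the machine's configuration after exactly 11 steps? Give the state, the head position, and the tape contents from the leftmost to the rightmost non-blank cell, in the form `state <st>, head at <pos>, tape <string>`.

state P, head at 5, tape xxzxzx

state=P head=0 tape=_[x]xxx__   (P,x)→(Q,z,R)
state=Q head=1 tape=_z[x]xx__   (Q,x)→(Q,z,L)
state=Q head=0 tape=_[z]zxx__   (Q,z)→(R,_,L)
state=R head=-1 tape=[_]_zxx__   (R,_)→(R,x,R)
state=R head=0 tape=x[_]zxx__   (R,_)→(R,x,R)
state=R head=1 tape=xx[z]xx__   (R,z)→(R,z,R)
state=R head=2 tape=xxz[x]x__   (R,x)→(P,x,R)
state=P head=3 tape=xxzx[x]__   (P,x)→(Q,z,R)
state=Q head=4 tape=xxzxz[_]_   (Q,_)→(R,x,L)
state=R head=3 tape=xxzx[z]x_   (R,z)→(R,z,R)
state=R head=4 tape=xxzxz[x]_   (R,x)→(P,x,R)
state=P head=5 tape=xxzxzx[_]
After 11 steps: state P, head at 5, tape xxzxzx.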